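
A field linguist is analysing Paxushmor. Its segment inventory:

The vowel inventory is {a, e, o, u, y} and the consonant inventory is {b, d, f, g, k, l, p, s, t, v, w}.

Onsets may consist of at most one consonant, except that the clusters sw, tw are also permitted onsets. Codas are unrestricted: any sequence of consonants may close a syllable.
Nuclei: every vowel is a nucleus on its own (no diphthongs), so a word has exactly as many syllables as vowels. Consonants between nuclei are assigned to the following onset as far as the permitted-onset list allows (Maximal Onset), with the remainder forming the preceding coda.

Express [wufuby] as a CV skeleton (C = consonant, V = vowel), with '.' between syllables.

Nuclei (vowels): u, u, y → 3 syllables.
/u…u/ gap (V1→V2): /f/ is a single consonant, so it becomes the next onset.
/u…y/ gap (V2→V3): /b/ is a single consonant, so it becomes the next onset.
So the parse is wu.fu.by.
Mapping each syllable to C/V: /wu/ → CV, /fu/ → CV, /by/ → CV.

CV.CV.CV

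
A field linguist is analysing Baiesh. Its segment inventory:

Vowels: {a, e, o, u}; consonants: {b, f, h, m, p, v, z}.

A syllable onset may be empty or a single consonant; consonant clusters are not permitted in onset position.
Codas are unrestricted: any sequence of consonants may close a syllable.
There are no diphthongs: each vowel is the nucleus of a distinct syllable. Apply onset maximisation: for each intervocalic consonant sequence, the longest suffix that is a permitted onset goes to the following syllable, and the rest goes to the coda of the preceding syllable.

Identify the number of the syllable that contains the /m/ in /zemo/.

2

Nuclei (vowels): e, o → 2 syllables.
/e…o/ gap (V1→V2): just /m/ — single C goes to the following onset.
So the parse is ze.mo.
The /m/ is in the onset of syllable 2 (/mo/).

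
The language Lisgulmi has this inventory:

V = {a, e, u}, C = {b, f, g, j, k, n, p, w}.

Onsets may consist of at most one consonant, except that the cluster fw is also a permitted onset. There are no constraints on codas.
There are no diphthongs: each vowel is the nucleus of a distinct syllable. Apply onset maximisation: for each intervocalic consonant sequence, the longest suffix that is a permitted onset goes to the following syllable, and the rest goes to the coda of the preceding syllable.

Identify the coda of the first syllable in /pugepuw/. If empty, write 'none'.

Nuclei (vowels): u, e, u → 3 syllables.
V1 /u/ – V2 /e/: just /g/ — single C goes to the following onset.
V2 /e/ – V3 /u/: /p/ → onset of the next syllable (single consonants are always licit onsets).
So the parse is pu.ge.puw.
Syllable 1 is /pu/: onset /p/, nucleus /u/, coda ∅.

none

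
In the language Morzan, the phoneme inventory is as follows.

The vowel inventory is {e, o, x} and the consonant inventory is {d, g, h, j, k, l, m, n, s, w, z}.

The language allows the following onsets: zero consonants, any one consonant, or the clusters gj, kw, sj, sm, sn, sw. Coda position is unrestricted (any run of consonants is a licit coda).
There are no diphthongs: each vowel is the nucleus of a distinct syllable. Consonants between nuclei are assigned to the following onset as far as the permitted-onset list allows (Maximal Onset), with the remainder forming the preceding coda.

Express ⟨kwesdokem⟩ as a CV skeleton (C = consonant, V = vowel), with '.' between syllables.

CCVC.CV.CVC

The vowels are e, o, e — 3 nuclei, so 3 syllables.
V1 /e/ – V2 /o/: /sd/; trying suffixes from longest down, /d/ is the first permitted one, so coda /s/ | onset /d/.
V2 /o/ – V3 /e/: /k/ is a single consonant, so it becomes the next onset.
Syllabification: kwes.do.kem.
Mapping each syllable to C/V: /kwes/ → CCVC, /do/ → CV, /kem/ → CVC.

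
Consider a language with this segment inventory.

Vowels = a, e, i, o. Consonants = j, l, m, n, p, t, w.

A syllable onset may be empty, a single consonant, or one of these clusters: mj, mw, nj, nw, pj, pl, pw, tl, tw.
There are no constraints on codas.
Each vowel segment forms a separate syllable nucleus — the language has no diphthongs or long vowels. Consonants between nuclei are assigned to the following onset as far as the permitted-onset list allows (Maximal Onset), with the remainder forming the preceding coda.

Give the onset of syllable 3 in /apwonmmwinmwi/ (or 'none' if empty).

mw

The vowels are a, o, i, i — 4 nuclei, so 4 syllables.
Between /a/ (V1) and /o/ (V2): /pw/ — entire cluster is a permitted onset → onset /pw/, coda ∅.
Between /o/ (V2) and /i/ (V3): /nmmw/; trying suffixes from longest down, /mw/ is the first permitted one, so coda /nm/ | onset /mw/.
Between /i/ (V3) and /i/ (V4): /nmw/; trying suffixes from longest down, /mw/ is the first permitted one, so coda /n/ | onset /mw/.
Result: a.pwonm.mwin.mwi.
Syllable 3 is /mwin/: onset /mw/, nucleus /i/, coda /n/.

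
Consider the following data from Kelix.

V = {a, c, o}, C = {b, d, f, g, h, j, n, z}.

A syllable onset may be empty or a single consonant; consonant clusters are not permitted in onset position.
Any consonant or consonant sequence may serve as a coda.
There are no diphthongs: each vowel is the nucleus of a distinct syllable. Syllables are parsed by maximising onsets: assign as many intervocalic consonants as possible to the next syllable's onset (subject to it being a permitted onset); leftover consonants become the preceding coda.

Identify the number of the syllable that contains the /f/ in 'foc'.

1

Nuclei (vowels): o, c → 2 syllables.
V1 /o/ – V2 /c/: no consonants, so the boundary falls immediately after /o/.
So the parse is fo.c.
The /f/ is in the onset of syllable 1 (/fo/).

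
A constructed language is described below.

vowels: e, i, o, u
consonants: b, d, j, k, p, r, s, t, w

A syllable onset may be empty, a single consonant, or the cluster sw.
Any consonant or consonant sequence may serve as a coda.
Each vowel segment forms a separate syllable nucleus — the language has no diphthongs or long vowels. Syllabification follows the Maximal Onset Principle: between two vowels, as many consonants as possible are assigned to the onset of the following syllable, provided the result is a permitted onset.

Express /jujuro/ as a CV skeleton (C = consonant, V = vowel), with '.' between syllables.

CV.CV.CV

Nuclei (vowels): u, u, o → 3 syllables.
Between /u/ (V1) and /u/ (V2): just /j/ — single C goes to the following onset.
Between /u/ (V2) and /o/ (V3): /r/ → onset of the next syllable (single consonants are always licit onsets).
Syllabification: ju.ju.ro.
Mapping each syllable to C/V: /ju/ → CV, /ju/ → CV, /ro/ → CV.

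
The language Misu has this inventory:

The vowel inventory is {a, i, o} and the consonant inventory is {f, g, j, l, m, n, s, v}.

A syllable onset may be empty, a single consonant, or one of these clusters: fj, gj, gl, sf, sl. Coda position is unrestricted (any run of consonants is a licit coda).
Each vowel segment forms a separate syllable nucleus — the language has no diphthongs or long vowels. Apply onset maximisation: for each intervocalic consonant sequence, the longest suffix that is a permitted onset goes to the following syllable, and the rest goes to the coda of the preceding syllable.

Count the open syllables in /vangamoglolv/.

2

Vowels present: a, a, o, o; each is a nucleus, giving 4 syllables.
V1 /a/ – V2 /a/: /ng/; trying suffixes from longest down, /g/ is the first permitted one, so coda /n/ | onset /g/.
V2 /a/ – V3 /o/: just /m/ — single C goes to the following onset.
V3 /o/ – V4 /o/: cluster /gl/ — /gl/ is itself a permitted onset, so the whole cluster goes right; preceding coda = ∅.
Putting it together: van.ga.mo.glolv.
Classifying each syllable: /van/ (closed), /ga/ (open), /mo/ (open), /glolv/ (closed).
Open syllables: 2.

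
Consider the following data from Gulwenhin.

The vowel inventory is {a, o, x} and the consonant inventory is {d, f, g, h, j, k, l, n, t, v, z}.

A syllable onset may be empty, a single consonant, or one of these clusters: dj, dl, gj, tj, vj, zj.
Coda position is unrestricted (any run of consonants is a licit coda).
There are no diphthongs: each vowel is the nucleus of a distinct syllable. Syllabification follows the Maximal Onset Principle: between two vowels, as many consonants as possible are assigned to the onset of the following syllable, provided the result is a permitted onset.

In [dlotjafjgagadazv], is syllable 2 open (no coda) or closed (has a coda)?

closed

Nuclei (vowels): o, a, a, a, a → 5 syllables.
Between /o/ (V1) and /a/ (V2): cluster /tj/ — /tj/ is itself a permitted onset, so the whole cluster goes right; preceding coda = ∅.
Between /a/ (V2) and /a/ (V3): /fjg/ splits as /fj/ + /g/ (/g/ is the longest suffix that is a licit onset).
Between /a/ (V3) and /a/ (V4): just /g/ — single C goes to the following onset.
Between /a/ (V4) and /a/ (V5): just /d/ — single C goes to the following onset.
Syllabification: dlo.tjafj.ga.ga.dazv.
Syllable 2 is /tjafj/ with coda /fj/, so it is closed.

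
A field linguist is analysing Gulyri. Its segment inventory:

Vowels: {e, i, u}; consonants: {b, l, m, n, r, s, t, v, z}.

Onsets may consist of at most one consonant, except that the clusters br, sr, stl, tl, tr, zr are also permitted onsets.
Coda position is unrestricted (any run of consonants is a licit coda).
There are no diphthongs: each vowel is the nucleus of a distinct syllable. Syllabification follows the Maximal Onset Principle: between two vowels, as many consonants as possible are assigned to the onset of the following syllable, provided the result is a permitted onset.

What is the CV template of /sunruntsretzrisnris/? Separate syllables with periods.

The vowels are u, u, e, i, i — 5 nuclei, so 5 syllables.
/u…u/ gap (V1→V2): /nr/ splits as /n/ + /r/ (/r/ is the longest suffix that is a licit onset).
/u…e/ gap (V2→V3): /ntsr/; trying suffixes from longest down, /sr/ is the first permitted one, so coda /nt/ | onset /sr/.
/e…i/ gap (V3→V4): /tzr/ — longest licit onset from the right is /zr/, leaving /t/ as coda.
/i…i/ gap (V4→V5): /snr/ splits as /sn/ + /r/ (/r/ is the longest suffix that is a licit onset).
Result: sun.runt.sret.zrisn.ris.
Mapping each syllable to C/V: /sun/ → CVC, /runt/ → CVCC, /sret/ → CCVC, /zrisn/ → CCVCC, /ris/ → CVC.

CVC.CVCC.CCVC.CCVCC.CVC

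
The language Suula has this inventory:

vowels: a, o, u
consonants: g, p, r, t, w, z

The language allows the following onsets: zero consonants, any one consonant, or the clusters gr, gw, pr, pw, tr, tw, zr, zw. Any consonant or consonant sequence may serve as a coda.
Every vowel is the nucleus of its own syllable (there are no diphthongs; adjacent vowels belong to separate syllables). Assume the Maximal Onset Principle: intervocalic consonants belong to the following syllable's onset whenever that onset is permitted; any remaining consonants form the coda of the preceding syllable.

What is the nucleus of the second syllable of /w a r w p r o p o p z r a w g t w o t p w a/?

The vowels are a, o, o, a, o, a — 6 nuclei, so 6 syllables.
The second nucleus (vowel 2 from the left) is /o/.

o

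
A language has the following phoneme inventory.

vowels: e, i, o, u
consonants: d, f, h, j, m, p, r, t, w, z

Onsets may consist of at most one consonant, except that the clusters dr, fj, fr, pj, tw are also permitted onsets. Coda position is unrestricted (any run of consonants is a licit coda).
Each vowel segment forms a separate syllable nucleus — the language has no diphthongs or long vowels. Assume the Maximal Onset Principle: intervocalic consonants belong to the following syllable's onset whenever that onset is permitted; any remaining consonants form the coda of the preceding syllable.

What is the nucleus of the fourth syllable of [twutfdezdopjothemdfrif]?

o

Nuclei (vowels): u, e, o, o, e, i → 6 syllables.
The fourth nucleus (vowel 4 from the left) is /o/.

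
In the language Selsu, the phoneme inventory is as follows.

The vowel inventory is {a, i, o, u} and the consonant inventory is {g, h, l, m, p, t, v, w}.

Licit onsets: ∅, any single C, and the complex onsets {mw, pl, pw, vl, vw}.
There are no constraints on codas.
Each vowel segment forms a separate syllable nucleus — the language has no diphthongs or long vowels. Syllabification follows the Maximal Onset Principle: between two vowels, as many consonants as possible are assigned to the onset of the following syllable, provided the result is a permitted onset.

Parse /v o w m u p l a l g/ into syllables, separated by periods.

vow.mu.plalg

Vowels present: o, u, a; each is a nucleus, giving 3 syllables.
σ1/σ2 boundary: /wm/; trying suffixes from longest down, /m/ is the first permitted one, so coda /w/ | onset /m/.
σ2/σ3 boundary: /pl/ — entire cluster is a permitted onset → onset /pl/, coda ∅.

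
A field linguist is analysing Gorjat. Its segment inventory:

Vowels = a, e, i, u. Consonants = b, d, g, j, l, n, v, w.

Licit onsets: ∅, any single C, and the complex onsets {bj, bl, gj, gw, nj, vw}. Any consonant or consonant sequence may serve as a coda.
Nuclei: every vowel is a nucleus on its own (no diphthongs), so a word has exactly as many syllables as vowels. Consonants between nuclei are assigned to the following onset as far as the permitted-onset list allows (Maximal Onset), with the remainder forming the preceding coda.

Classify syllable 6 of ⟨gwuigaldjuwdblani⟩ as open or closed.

The vowels are u, i, a, u, a, i — 6 nuclei, so 6 syllables.
V1 /u/ – V2 /i/: nothing intervenes; syllable break is V.V.
V2 /i/ – V3 /a/: just /g/ — single C goes to the following onset.
V3 /a/ – V4 /u/: cluster /ldj/ — the longest permitted-onset suffix is /j/; onset = /j/, preceding coda = /ld/.
V4 /u/ – V5 /a/: /wdbl/ — longest licit onset from the right is /bl/, leaving /wd/ as coda.
V5 /a/ – V6 /i/: just /n/ — single C goes to the following onset.
So the parse is gwu.i.gald.juwd.bla.ni.
Syllable 6 is /ni/; it ends in its nucleus with no coda, so it is open.

open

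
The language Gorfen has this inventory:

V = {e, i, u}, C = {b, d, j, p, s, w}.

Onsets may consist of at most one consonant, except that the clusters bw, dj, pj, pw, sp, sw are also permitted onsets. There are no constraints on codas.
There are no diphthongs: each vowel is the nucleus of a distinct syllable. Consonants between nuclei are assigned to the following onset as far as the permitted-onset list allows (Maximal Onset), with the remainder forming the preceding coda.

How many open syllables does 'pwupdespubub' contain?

2

Vowels present: u, e, u, u; each is a nucleus, giving 4 syllables.
σ1/σ2 boundary: /pd/; trying suffixes from longest down, /d/ is the first permitted one, so coda /p/ | onset /d/.
σ2/σ3 boundary: cluster /sp/ — /sp/ is itself a permitted onset, so the whole cluster goes right; preceding coda = ∅.
σ3/σ4 boundary: just /b/ — single C goes to the following onset.
Result: pwup.de.spu.bub.
Classifying each syllable: /pwup/ (closed), /de/ (open), /spu/ (open), /bub/ (closed).
Open syllables: 2.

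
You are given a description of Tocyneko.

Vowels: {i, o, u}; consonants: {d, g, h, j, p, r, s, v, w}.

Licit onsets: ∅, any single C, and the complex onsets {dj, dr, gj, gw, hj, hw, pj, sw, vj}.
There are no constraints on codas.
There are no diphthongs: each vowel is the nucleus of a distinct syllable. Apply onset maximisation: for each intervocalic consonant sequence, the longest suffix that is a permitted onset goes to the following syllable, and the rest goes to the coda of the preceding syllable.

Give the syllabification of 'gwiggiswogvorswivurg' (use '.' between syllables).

gwig.gi.swog.vor.swi.vurg

The vowels are i, i, o, o, i, u — 6 nuclei, so 6 syllables.
σ1/σ2 boundary: /gg/ — longest licit onset from the right is /g/, leaving /g/ as coda.
σ2/σ3 boundary: /sw/ — entire cluster is a permitted onset → onset /sw/, coda ∅.
σ3/σ4 boundary: /gv/ — longest licit onset from the right is /v/, leaving /g/ as coda.
σ4/σ5 boundary: cluster /rsw/ — the longest permitted-onset suffix is /sw/; onset = /sw/, preceding coda = /r/.
σ5/σ6 boundary: /v/ → onset of the next syllable (single consonants are always licit onsets).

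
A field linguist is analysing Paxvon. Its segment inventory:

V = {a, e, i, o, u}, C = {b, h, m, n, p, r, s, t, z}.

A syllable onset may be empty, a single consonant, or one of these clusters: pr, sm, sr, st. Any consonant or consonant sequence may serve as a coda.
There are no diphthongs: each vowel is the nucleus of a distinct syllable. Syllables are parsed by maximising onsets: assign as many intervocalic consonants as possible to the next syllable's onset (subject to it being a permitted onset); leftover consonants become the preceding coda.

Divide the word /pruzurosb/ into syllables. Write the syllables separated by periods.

Vowels present: u, u, o; each is a nucleus, giving 3 syllables.
Between /u/ (V1) and /u/ (V2): /z/ is a single consonant, so it becomes the next onset.
Between /u/ (V2) and /o/ (V3): /r/ → onset of the next syllable (single consonants are always licit onsets).

pru.zu.rosb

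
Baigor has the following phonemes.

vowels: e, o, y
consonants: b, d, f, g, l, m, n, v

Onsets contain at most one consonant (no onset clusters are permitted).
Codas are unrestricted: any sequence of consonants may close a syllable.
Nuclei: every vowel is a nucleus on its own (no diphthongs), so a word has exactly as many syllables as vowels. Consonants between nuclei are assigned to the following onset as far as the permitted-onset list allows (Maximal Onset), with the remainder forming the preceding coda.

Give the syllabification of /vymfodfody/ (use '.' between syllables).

vym.fod.fo.dy

Nuclei (vowels): y, o, o, y → 4 syllables.
/y…o/ gap (V1→V2): /mf/; trying suffixes from longest down, /f/ is the first permitted one, so coda /m/ | onset /f/.
/o…o/ gap (V2→V3): /df/; trying suffixes from longest down, /f/ is the first permitted one, so coda /d/ | onset /f/.
/o…y/ gap (V3→V4): /d/ → onset of the next syllable (single consonants are always licit onsets).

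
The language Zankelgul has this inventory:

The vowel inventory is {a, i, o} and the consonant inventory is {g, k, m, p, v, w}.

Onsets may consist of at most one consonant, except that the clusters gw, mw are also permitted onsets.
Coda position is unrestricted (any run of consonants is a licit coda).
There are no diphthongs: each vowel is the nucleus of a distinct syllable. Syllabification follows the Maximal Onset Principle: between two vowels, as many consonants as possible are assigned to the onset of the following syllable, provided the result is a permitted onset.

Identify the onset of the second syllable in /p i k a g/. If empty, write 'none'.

The vowels are i, a — 2 nuclei, so 2 syllables.
V1 /i/ – V2 /a/: /k/ is a single consonant, so it becomes the next onset.
Putting it together: pi.kag.
Syllable 2 is /kag/: onset /k/, nucleus /a/, coda /g/.

k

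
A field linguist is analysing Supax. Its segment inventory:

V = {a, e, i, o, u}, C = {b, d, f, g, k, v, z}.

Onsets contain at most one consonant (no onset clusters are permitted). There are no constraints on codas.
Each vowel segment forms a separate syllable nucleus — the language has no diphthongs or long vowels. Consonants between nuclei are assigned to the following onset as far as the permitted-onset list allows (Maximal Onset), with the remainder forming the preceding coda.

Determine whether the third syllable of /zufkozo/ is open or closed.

Vowels present: u, o, o; each is a nucleus, giving 3 syllables.
V1 /u/ – V2 /o/: /fk/; trying suffixes from longest down, /k/ is the first permitted one, so coda /f/ | onset /k/.
V2 /o/ – V3 /o/: /z/ is a single consonant, so it becomes the next onset.
Result: zuf.ko.zo.
Syllable 3 is /zo/; it ends in its nucleus with no coda, so it is open.

open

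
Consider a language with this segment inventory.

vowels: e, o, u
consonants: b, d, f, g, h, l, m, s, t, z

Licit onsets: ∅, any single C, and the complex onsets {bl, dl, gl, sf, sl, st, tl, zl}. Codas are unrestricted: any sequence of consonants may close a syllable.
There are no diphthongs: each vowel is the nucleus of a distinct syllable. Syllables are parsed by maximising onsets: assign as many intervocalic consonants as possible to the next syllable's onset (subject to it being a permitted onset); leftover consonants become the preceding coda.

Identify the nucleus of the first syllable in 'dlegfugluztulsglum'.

e

The vowels are e, u, u, u, u — 5 nuclei, so 5 syllables.
The first nucleus (vowel 1 from the left) is /e/.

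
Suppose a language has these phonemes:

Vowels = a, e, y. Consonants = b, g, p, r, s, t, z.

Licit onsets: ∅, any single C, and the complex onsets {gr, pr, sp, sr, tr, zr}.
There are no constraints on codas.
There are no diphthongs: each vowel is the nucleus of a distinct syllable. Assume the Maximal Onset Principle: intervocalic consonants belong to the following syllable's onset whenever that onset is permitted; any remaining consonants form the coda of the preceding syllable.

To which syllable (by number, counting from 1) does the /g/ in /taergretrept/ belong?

Nuclei (vowels): a, e, e, e → 4 syllables.
σ1/σ2 boundary: no consonants, so the boundary falls immediately after /a/.
σ2/σ3 boundary: /rgr/; trying suffixes from longest down, /gr/ is the first permitted one, so coda /r/ | onset /gr/.
σ3/σ4 boundary: /tr/ is a licit onset in full, so it all attaches to the next syllable.
So the parse is ta.er.gre.trept.
The /g/ is in the onset of syllable 3 (/gre/).

3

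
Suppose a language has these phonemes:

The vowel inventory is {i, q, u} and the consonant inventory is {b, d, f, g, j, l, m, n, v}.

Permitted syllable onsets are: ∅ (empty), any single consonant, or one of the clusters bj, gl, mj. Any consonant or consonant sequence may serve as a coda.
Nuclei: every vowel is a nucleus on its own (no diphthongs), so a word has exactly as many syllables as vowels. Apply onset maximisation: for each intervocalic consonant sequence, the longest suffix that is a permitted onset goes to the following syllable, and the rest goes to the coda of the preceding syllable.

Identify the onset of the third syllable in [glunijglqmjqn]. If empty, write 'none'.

gl

The vowels are u, i, q, q — 4 nuclei, so 4 syllables.
Between /u/ (V1) and /i/ (V2): just /n/ — single C goes to the following onset.
Between /i/ (V2) and /q/ (V3): cluster /jgl/ — the longest permitted-onset suffix is /gl/; onset = /gl/, preceding coda = /j/.
Between /q/ (V3) and /q/ (V4): /mj/ is a licit onset in full, so it all attaches to the next syllable.
Syllabification: glu.nij.glq.mjqn.
Syllable 3 is /glq/: onset /gl/, nucleus /q/, coda ∅.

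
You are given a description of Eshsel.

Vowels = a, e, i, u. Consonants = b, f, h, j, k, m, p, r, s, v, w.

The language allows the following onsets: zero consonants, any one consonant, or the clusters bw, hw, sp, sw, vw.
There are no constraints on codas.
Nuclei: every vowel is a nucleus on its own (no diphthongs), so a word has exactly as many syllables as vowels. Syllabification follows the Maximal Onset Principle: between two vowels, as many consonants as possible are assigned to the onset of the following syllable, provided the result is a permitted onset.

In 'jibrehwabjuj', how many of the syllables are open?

1

Vowels present: i, e, a, u; each is a nucleus, giving 4 syllables.
/i…e/ gap (V1→V2): /br/; trying suffixes from longest down, /r/ is the first permitted one, so coda /b/ | onset /r/.
/e…a/ gap (V2→V3): /hw/ is a licit onset in full, so it all attaches to the next syllable.
/a…u/ gap (V3→V4): cluster /bj/ — the longest permitted-onset suffix is /j/; onset = /j/, preceding coda = /b/.
Syllabification: jib.re.hwab.juj.
Classifying each syllable: /jib/ (closed), /re/ (open), /hwab/ (closed), /juj/ (closed).
Open syllables: 1.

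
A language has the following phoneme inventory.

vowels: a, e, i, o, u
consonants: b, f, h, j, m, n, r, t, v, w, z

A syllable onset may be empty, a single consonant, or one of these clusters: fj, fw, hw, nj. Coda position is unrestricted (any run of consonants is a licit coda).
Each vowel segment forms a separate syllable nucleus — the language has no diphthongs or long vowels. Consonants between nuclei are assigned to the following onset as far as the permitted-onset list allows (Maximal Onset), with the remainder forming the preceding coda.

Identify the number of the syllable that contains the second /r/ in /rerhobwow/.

Vowels present: e, o, o; each is a nucleus, giving 3 syllables.
Between /e/ (V1) and /o/ (V2): /rh/ — longest licit onset from the right is /h/, leaving /r/ as coda.
Between /o/ (V2) and /o/ (V3): /bw/; trying suffixes from longest down, /w/ is the first permitted one, so coda /b/ | onset /w/.
Syllabification: rer.hob.wow.
The second /r/ is in the coda of syllable 1 (/rer/).

1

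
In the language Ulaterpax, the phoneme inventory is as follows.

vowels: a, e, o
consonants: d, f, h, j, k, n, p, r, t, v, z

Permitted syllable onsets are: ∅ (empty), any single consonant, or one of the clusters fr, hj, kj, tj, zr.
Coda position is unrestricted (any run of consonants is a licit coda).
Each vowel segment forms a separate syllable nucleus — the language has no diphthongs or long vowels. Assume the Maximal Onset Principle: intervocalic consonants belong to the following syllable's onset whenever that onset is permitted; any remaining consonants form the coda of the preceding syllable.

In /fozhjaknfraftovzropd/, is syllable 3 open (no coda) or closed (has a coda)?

Nuclei (vowels): o, a, a, o, o → 5 syllables.
V1 /o/ – V2 /a/: /zhj/ — longest licit onset from the right is /hj/, leaving /z/ as coda.
V2 /a/ – V3 /a/: cluster /knfr/ — the longest permitted-onset suffix is /fr/; onset = /fr/, preceding coda = /kn/.
V3 /a/ – V4 /o/: /ft/; trying suffixes from longest down, /t/ is the first permitted one, so coda /f/ | onset /t/.
V4 /o/ – V5 /o/: /vzr/ splits as /v/ + /zr/ (/zr/ is the longest suffix that is a licit onset).
Result: foz.hjakn.fraf.tov.zropd.
Syllable 3 is /fraf/ with coda /f/, so it is closed.

closed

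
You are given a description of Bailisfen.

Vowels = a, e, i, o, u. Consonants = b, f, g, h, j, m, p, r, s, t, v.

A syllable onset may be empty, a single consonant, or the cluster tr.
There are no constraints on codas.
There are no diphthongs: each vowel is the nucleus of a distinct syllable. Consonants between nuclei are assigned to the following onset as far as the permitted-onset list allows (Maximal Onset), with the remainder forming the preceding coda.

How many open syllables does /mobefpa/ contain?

Vowels present: o, e, a; each is a nucleus, giving 3 syllables.
/o…e/ gap (V1→V2): just /b/ — single C goes to the following onset.
/e…a/ gap (V2→V3): /fp/ — longest licit onset from the right is /p/, leaving /f/ as coda.
Syllabification: mo.bef.pa.
Classifying each syllable: /mo/ (open), /bef/ (closed), /pa/ (open).
Open syllables: 2.

2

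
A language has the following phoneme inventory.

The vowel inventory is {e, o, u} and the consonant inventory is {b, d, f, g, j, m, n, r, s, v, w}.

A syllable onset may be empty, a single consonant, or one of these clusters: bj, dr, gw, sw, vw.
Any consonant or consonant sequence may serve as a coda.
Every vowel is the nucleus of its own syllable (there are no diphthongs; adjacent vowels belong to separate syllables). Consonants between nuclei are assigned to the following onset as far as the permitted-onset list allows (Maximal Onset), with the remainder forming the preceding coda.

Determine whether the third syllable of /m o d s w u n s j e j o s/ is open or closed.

The vowels are o, u, e, o — 4 nuclei, so 4 syllables.
Between /o/ (V1) and /u/ (V2): /dsw/; trying suffixes from longest down, /sw/ is the first permitted one, so coda /d/ | onset /sw/.
Between /u/ (V2) and /e/ (V3): cluster /nsj/ — the longest permitted-onset suffix is /j/; onset = /j/, preceding coda = /ns/.
Between /e/ (V3) and /o/ (V4): /j/ → onset of the next syllable (single consonants are always licit onsets).
Syllabification: mod.swuns.je.jos.
Syllable 3 is /je/; it ends in its nucleus with no coda, so it is open.

open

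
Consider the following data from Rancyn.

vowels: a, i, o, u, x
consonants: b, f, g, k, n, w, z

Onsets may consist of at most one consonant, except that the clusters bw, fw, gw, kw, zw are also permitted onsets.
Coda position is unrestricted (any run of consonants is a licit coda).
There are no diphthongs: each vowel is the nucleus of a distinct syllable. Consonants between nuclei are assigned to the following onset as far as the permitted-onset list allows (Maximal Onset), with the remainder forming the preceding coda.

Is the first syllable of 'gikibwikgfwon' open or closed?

open

The vowels are i, i, i, o — 4 nuclei, so 4 syllables.
V1 /i/ – V2 /i/: just /k/ — single C goes to the following onset.
V2 /i/ – V3 /i/: /bw/ is a licit onset in full, so it all attaches to the next syllable.
V3 /i/ – V4 /o/: /kgfw/ — longest licit onset from the right is /fw/, leaving /kg/ as coda.
Syllabification: gi.ki.bwikg.fwon.
Syllable 1 is /gi/; it ends in its nucleus with no coda, so it is open.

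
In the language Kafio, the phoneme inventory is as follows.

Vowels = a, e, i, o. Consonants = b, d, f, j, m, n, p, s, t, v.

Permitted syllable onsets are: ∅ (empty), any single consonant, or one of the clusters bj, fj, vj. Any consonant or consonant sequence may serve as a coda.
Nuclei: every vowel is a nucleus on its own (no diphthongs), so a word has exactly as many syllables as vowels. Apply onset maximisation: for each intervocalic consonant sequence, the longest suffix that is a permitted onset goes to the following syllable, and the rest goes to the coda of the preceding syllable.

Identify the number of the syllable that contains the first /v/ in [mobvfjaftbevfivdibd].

1

Nuclei (vowels): o, a, e, i, i → 5 syllables.
Between /o/ (V1) and /a/ (V2): /bvfj/ — longest licit onset from the right is /fj/, leaving /bv/ as coda.
Between /a/ (V2) and /e/ (V3): /ftb/; trying suffixes from longest down, /b/ is the first permitted one, so coda /ft/ | onset /b/.
Between /e/ (V3) and /i/ (V4): /vf/ — longest licit onset from the right is /f/, leaving /v/ as coda.
Between /i/ (V4) and /i/ (V5): cluster /vd/ — the longest permitted-onset suffix is /d/; onset = /d/, preceding coda = /v/.
So the parse is mobv.fjaft.bev.fiv.dibd.
The first /v/ is in the coda of syllable 1 (/mobv/).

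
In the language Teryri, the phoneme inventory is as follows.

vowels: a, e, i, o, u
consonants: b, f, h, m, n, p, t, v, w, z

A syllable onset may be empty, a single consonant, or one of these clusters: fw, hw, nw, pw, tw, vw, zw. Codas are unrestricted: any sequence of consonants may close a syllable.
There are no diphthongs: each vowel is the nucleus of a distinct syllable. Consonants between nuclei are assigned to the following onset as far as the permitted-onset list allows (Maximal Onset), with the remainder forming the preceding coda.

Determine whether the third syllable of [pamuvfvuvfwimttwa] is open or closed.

closed

Nuclei (vowels): a, u, u, i, a → 5 syllables.
V1 /a/ – V2 /u/: /m/ → onset of the next syllable (single consonants are always licit onsets).
V2 /u/ – V3 /u/: cluster /vfv/ — the longest permitted-onset suffix is /v/; onset = /v/, preceding coda = /vf/.
V3 /u/ – V4 /i/: /vfw/ — longest licit onset from the right is /fw/, leaving /v/ as coda.
V4 /i/ – V5 /a/: /mttw/ splits as /mt/ + /tw/ (/tw/ is the longest suffix that is a licit onset).
Result: pa.muvf.vuv.fwimt.twa.
Syllable 3 is /vuv/ with coda /v/, so it is closed.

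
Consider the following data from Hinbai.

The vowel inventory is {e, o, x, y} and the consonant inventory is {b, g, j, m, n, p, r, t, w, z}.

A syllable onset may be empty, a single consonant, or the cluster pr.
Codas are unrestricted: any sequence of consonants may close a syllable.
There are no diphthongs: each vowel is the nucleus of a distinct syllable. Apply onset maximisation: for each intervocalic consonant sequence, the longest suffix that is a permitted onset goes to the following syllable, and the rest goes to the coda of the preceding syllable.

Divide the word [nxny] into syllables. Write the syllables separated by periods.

nx.ny

The vowels are x, y — 2 nuclei, so 2 syllables.
V1 /x/ – V2 /y/: just /n/ — single C goes to the following onset.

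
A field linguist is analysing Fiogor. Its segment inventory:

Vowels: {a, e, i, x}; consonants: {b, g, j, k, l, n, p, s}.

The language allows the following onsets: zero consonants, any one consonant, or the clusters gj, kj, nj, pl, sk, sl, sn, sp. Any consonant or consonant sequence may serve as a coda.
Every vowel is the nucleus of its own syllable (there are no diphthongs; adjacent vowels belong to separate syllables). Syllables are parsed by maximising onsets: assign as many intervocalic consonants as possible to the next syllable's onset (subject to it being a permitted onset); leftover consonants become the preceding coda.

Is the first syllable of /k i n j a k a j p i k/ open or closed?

open

Vowels present: i, a, a, i; each is a nucleus, giving 4 syllables.
σ1/σ2 boundary: /nj/ is a licit onset in full, so it all attaches to the next syllable.
σ2/σ3 boundary: /k/ is a single consonant, so it becomes the next onset.
σ3/σ4 boundary: /jp/; trying suffixes from longest down, /p/ is the first permitted one, so coda /j/ | onset /p/.
Result: ki.nja.kaj.pik.
Syllable 1 is /ki/; it ends in its nucleus with no coda, so it is open.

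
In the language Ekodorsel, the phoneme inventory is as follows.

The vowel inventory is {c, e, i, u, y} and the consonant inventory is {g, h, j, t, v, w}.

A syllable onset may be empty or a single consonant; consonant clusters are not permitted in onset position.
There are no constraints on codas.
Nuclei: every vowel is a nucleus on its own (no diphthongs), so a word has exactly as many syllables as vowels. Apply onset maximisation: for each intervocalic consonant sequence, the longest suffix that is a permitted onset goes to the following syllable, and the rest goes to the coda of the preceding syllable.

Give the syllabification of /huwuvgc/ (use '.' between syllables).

hu.wuv.gc

The vowels are u, u, c — 3 nuclei, so 3 syllables.
Between /u/ (V1) and /u/ (V2): /w/ is a single consonant, so it becomes the next onset.
Between /u/ (V2) and /c/ (V3): /vg/ splits as /v/ + /g/ (/g/ is the longest suffix that is a licit onset).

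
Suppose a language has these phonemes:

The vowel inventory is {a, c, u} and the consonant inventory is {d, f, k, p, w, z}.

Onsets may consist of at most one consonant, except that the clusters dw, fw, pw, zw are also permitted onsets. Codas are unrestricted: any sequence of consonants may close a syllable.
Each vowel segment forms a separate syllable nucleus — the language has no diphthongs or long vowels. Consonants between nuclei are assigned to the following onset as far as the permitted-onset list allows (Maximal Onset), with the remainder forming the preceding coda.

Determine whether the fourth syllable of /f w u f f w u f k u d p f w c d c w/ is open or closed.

open

Nuclei (vowels): u, u, u, c, c → 5 syllables.
σ1/σ2 boundary: /ffw/ splits as /f/ + /fw/ (/fw/ is the longest suffix that is a licit onset).
σ2/σ3 boundary: /fk/ — longest licit onset from the right is /k/, leaving /f/ as coda.
σ3/σ4 boundary: /dpfw/ — longest licit onset from the right is /fw/, leaving /dp/ as coda.
σ4/σ5 boundary: /d/ is a single consonant, so it becomes the next onset.
Putting it together: fwuf.fwuf.kudp.fwc.dcw.
Syllable 4 is /fwc/; it ends in its nucleus with no coda, so it is open.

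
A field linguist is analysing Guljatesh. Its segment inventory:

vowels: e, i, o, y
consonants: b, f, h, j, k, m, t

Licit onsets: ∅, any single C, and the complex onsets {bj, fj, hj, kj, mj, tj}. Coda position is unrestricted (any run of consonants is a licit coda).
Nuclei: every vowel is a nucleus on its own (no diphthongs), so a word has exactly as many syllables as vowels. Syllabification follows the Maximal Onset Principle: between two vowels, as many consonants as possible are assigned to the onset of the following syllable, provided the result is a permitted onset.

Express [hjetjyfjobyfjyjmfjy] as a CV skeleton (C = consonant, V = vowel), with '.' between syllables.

The vowels are e, y, o, y, y, y — 6 nuclei, so 6 syllables.
V1 /e/ – V2 /y/: cluster /tj/ — /tj/ is itself a permitted onset, so the whole cluster goes right; preceding coda = ∅.
V2 /y/ – V3 /o/: /fj/ — entire cluster is a permitted onset → onset /fj/, coda ∅.
V3 /o/ – V4 /y/: /b/ → onset of the next syllable (single consonants are always licit onsets).
V4 /y/ – V5 /y/: /fj/ — entire cluster is a permitted onset → onset /fj/, coda ∅.
V5 /y/ – V6 /y/: cluster /jmfj/ — the longest permitted-onset suffix is /fj/; onset = /fj/, preceding coda = /jm/.
Syllabification: hje.tjy.fjo.by.fjyjm.fjy.
Mapping each syllable to C/V: /hje/ → CCV, /tjy/ → CCV, /fjo/ → CCV, /by/ → CV, /fjyjm/ → CCVCC, /fjy/ → CCV.

CCV.CCV.CCV.CV.CCVCC.CCV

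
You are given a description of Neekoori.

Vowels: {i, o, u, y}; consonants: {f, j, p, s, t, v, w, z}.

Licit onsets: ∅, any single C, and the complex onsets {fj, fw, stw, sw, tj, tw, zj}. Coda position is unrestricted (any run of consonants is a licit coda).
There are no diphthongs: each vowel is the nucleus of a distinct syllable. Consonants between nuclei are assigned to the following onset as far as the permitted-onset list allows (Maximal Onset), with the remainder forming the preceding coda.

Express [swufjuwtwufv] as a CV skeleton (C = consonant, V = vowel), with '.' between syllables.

CCV.CCVC.CCVCC

Nuclei (vowels): u, u, u → 3 syllables.
σ1/σ2 boundary: /fj/ — entire cluster is a permitted onset → onset /fj/, coda ∅.
σ2/σ3 boundary: /wtw/ splits as /w/ + /tw/ (/tw/ is the longest suffix that is a licit onset).
So the parse is swu.fjuw.twufv.
Mapping each syllable to C/V: /swu/ → CCV, /fjuw/ → CCVC, /twufv/ → CCVCC.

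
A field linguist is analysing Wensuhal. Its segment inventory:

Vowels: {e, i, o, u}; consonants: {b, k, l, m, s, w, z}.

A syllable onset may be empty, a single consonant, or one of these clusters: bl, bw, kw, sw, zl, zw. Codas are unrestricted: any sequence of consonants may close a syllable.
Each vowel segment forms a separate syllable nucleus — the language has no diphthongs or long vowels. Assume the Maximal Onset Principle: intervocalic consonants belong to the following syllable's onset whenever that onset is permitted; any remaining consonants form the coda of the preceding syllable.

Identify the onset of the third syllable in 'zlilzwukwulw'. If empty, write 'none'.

kw

The vowels are i, u, u — 3 nuclei, so 3 syllables.
σ1/σ2 boundary: /lzw/ — longest licit onset from the right is /zw/, leaving /l/ as coda.
σ2/σ3 boundary: /kw/ is a licit onset in full, so it all attaches to the next syllable.
Result: zlil.zwu.kwulw.
Syllable 3 is /kwulw/: onset /kw/, nucleus /u/, coda /lw/.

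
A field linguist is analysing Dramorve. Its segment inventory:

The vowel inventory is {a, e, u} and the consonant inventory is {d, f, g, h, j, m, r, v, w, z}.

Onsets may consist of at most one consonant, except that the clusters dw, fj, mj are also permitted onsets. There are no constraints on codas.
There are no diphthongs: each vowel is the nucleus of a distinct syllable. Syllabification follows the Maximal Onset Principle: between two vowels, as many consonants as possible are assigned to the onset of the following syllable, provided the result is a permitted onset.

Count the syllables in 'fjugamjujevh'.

The vowels are u, a, u, e — 4 nuclei, so 4 syllables.

4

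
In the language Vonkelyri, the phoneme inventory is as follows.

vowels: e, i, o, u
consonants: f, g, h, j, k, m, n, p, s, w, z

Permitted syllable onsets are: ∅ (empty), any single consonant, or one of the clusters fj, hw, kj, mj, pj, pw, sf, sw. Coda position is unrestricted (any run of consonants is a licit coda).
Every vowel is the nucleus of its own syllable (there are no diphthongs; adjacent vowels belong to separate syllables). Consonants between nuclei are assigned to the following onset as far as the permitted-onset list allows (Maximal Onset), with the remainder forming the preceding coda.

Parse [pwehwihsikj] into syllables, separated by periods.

Nuclei (vowels): e, i, i → 3 syllables.
V1 /e/ – V2 /i/: /hw/ — entire cluster is a permitted onset → onset /hw/, coda ∅.
V2 /i/ – V3 /i/: cluster /hs/ — the longest permitted-onset suffix is /s/; onset = /s/, preceding coda = /h/.

pwe.hwih.sikj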